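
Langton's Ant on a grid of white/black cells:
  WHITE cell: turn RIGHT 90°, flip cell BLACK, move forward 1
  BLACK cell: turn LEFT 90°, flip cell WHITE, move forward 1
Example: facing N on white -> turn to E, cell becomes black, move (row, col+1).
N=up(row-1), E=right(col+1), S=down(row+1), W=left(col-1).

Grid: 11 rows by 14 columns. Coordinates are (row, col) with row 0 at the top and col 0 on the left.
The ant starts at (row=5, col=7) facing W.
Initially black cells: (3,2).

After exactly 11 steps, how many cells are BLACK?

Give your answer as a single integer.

Step 1: on WHITE (5,7): turn R to N, flip to black, move to (4,7). |black|=2
Step 2: on WHITE (4,7): turn R to E, flip to black, move to (4,8). |black|=3
Step 3: on WHITE (4,8): turn R to S, flip to black, move to (5,8). |black|=4
Step 4: on WHITE (5,8): turn R to W, flip to black, move to (5,7). |black|=5
Step 5: on BLACK (5,7): turn L to S, flip to white, move to (6,7). |black|=4
Step 6: on WHITE (6,7): turn R to W, flip to black, move to (6,6). |black|=5
Step 7: on WHITE (6,6): turn R to N, flip to black, move to (5,6). |black|=6
Step 8: on WHITE (5,6): turn R to E, flip to black, move to (5,7). |black|=7
Step 9: on WHITE (5,7): turn R to S, flip to black, move to (6,7). |black|=8
Step 10: on BLACK (6,7): turn L to E, flip to white, move to (6,8). |black|=7
Step 11: on WHITE (6,8): turn R to S, flip to black, move to (7,8). |black|=8

Answer: 8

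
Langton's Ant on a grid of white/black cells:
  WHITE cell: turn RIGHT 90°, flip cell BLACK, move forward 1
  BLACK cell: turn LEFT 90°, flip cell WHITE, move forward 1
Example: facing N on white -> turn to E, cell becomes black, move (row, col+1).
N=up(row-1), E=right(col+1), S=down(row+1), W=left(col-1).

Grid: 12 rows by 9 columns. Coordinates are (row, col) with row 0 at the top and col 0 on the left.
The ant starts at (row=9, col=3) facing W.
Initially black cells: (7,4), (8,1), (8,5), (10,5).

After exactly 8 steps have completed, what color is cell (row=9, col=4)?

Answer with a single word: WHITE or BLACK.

Answer: BLACK

Derivation:
Step 1: on WHITE (9,3): turn R to N, flip to black, move to (8,3). |black|=5
Step 2: on WHITE (8,3): turn R to E, flip to black, move to (8,4). |black|=6
Step 3: on WHITE (8,4): turn R to S, flip to black, move to (9,4). |black|=7
Step 4: on WHITE (9,4): turn R to W, flip to black, move to (9,3). |black|=8
Step 5: on BLACK (9,3): turn L to S, flip to white, move to (10,3). |black|=7
Step 6: on WHITE (10,3): turn R to W, flip to black, move to (10,2). |black|=8
Step 7: on WHITE (10,2): turn R to N, flip to black, move to (9,2). |black|=9
Step 8: on WHITE (9,2): turn R to E, flip to black, move to (9,3). |black|=10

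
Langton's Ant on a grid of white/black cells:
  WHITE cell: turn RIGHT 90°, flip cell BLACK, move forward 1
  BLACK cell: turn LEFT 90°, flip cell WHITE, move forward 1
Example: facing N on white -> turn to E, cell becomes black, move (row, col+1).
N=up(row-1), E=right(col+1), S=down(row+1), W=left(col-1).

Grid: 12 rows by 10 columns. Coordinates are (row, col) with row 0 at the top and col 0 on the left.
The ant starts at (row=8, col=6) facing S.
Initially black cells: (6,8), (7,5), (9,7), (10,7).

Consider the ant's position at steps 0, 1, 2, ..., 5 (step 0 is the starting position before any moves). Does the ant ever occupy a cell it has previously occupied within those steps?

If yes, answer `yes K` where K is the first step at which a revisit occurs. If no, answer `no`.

Answer: no

Derivation:
Step 1: on WHITE (8,6): turn R to W, flip to black, move to (8,5). |black|=5 — new cell
Step 2: on WHITE (8,5): turn R to N, flip to black, move to (7,5). |black|=6 — new cell
Step 3: on BLACK (7,5): turn L to W, flip to white, move to (7,4). |black|=5 — new cell
Step 4: on WHITE (7,4): turn R to N, flip to black, move to (6,4). |black|=6 — new cell
Step 5: on WHITE (6,4): turn R to E, flip to black, move to (6,5). |black|=7 — new cell
No revisit within 5 steps.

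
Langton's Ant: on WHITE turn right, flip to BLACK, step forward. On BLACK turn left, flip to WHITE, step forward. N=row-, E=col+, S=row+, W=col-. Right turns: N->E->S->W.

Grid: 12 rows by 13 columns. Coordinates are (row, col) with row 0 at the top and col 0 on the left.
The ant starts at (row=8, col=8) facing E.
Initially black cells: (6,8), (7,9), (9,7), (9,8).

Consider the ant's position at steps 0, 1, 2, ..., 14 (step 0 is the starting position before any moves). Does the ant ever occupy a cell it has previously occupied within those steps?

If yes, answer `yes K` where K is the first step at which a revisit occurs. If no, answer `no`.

Step 1: on WHITE (8,8): turn R to S, flip to black, move to (9,8). |black|=5 — new cell
Step 2: on BLACK (9,8): turn L to E, flip to white, move to (9,9). |black|=4 — new cell
Step 3: on WHITE (9,9): turn R to S, flip to black, move to (10,9). |black|=5 — new cell
Step 4: on WHITE (10,9): turn R to W, flip to black, move to (10,8). |black|=6 — new cell
Step 5: on WHITE (10,8): turn R to N, flip to black, move to (9,8). |black|=7 — REVISIT

Answer: yes 5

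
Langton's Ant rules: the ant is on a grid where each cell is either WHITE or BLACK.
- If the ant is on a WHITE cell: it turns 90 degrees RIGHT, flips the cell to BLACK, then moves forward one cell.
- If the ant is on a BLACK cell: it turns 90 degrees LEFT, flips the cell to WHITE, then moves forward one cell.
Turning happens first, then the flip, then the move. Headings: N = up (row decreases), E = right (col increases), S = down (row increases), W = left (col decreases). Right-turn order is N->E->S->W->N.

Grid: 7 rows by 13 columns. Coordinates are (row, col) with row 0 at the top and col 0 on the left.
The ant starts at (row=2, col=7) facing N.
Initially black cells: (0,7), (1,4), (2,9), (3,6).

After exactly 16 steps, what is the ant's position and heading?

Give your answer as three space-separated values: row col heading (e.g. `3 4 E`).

Step 1: on WHITE (2,7): turn R to E, flip to black, move to (2,8). |black|=5
Step 2: on WHITE (2,8): turn R to S, flip to black, move to (3,8). |black|=6
Step 3: on WHITE (3,8): turn R to W, flip to black, move to (3,7). |black|=7
Step 4: on WHITE (3,7): turn R to N, flip to black, move to (2,7). |black|=8
Step 5: on BLACK (2,7): turn L to W, flip to white, move to (2,6). |black|=7
Step 6: on WHITE (2,6): turn R to N, flip to black, move to (1,6). |black|=8
Step 7: on WHITE (1,6): turn R to E, flip to black, move to (1,7). |black|=9
Step 8: on WHITE (1,7): turn R to S, flip to black, move to (2,7). |black|=10
Step 9: on WHITE (2,7): turn R to W, flip to black, move to (2,6). |black|=11
Step 10: on BLACK (2,6): turn L to S, flip to white, move to (3,6). |black|=10
Step 11: on BLACK (3,6): turn L to E, flip to white, move to (3,7). |black|=9
Step 12: on BLACK (3,7): turn L to N, flip to white, move to (2,7). |black|=8
Step 13: on BLACK (2,7): turn L to W, flip to white, move to (2,6). |black|=7
Step 14: on WHITE (2,6): turn R to N, flip to black, move to (1,6). |black|=8
Step 15: on BLACK (1,6): turn L to W, flip to white, move to (1,5). |black|=7
Step 16: on WHITE (1,5): turn R to N, flip to black, move to (0,5). |black|=8

Answer: 0 5 N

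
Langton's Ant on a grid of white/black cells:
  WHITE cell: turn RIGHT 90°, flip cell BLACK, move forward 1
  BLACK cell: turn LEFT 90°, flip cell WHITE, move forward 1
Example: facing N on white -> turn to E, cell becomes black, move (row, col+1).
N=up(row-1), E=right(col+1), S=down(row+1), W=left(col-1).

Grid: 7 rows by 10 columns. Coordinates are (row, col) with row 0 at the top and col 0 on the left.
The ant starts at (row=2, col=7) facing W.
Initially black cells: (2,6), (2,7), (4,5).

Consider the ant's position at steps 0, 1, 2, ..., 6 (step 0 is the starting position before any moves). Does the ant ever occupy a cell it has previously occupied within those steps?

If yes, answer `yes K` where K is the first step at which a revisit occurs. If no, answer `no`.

Step 1: on BLACK (2,7): turn L to S, flip to white, move to (3,7). |black|=2 — new cell
Step 2: on WHITE (3,7): turn R to W, flip to black, move to (3,6). |black|=3 — new cell
Step 3: on WHITE (3,6): turn R to N, flip to black, move to (2,6). |black|=4 — new cell
Step 4: on BLACK (2,6): turn L to W, flip to white, move to (2,5). |black|=3 — new cell
Step 5: on WHITE (2,5): turn R to N, flip to black, move to (1,5). |black|=4 — new cell
Step 6: on WHITE (1,5): turn R to E, flip to black, move to (1,6). |black|=5 — new cell
No revisit within 6 steps.

Answer: no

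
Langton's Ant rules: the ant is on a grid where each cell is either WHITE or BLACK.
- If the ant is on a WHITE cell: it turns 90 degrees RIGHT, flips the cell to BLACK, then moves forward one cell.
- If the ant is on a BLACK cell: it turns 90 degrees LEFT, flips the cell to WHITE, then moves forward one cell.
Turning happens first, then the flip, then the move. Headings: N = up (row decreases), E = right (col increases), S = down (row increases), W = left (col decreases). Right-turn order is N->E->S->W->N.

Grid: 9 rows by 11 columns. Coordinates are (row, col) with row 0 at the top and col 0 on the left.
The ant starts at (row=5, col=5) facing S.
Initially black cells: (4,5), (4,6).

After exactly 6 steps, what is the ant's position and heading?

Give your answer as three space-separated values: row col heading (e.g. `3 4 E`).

Answer: 4 6 S

Derivation:
Step 1: on WHITE (5,5): turn R to W, flip to black, move to (5,4). |black|=3
Step 2: on WHITE (5,4): turn R to N, flip to black, move to (4,4). |black|=4
Step 3: on WHITE (4,4): turn R to E, flip to black, move to (4,5). |black|=5
Step 4: on BLACK (4,5): turn L to N, flip to white, move to (3,5). |black|=4
Step 5: on WHITE (3,5): turn R to E, flip to black, move to (3,6). |black|=5
Step 6: on WHITE (3,6): turn R to S, flip to black, move to (4,6). |black|=6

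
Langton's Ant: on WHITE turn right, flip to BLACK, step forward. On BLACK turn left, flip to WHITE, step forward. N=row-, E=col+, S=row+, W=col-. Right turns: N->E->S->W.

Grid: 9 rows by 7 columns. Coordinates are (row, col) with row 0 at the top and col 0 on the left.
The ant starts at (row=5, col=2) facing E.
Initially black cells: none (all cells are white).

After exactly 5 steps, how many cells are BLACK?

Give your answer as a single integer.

Answer: 3

Derivation:
Step 1: on WHITE (5,2): turn R to S, flip to black, move to (6,2). |black|=1
Step 2: on WHITE (6,2): turn R to W, flip to black, move to (6,1). |black|=2
Step 3: on WHITE (6,1): turn R to N, flip to black, move to (5,1). |black|=3
Step 4: on WHITE (5,1): turn R to E, flip to black, move to (5,2). |black|=4
Step 5: on BLACK (5,2): turn L to N, flip to white, move to (4,2). |black|=3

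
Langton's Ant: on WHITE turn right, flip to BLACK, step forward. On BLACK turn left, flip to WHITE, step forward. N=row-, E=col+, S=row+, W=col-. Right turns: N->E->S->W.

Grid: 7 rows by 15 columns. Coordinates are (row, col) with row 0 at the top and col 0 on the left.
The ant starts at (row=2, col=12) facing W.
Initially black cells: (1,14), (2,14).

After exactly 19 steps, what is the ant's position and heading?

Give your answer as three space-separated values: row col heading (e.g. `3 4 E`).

Answer: 4 13 S

Derivation:
Step 1: on WHITE (2,12): turn R to N, flip to black, move to (1,12). |black|=3
Step 2: on WHITE (1,12): turn R to E, flip to black, move to (1,13). |black|=4
Step 3: on WHITE (1,13): turn R to S, flip to black, move to (2,13). |black|=5
Step 4: on WHITE (2,13): turn R to W, flip to black, move to (2,12). |black|=6
Step 5: on BLACK (2,12): turn L to S, flip to white, move to (3,12). |black|=5
Step 6: on WHITE (3,12): turn R to W, flip to black, move to (3,11). |black|=6
Step 7: on WHITE (3,11): turn R to N, flip to black, move to (2,11). |black|=7
Step 8: on WHITE (2,11): turn R to E, flip to black, move to (2,12). |black|=8
Step 9: on WHITE (2,12): turn R to S, flip to black, move to (3,12). |black|=9
Step 10: on BLACK (3,12): turn L to E, flip to white, move to (3,13). |black|=8
Step 11: on WHITE (3,13): turn R to S, flip to black, move to (4,13). |black|=9
Step 12: on WHITE (4,13): turn R to W, flip to black, move to (4,12). |black|=10
Step 13: on WHITE (4,12): turn R to N, flip to black, move to (3,12). |black|=11
Step 14: on WHITE (3,12): turn R to E, flip to black, move to (3,13). |black|=12
Step 15: on BLACK (3,13): turn L to N, flip to white, move to (2,13). |black|=11
Step 16: on BLACK (2,13): turn L to W, flip to white, move to (2,12). |black|=10
Step 17: on BLACK (2,12): turn L to S, flip to white, move to (3,12). |black|=9
Step 18: on BLACK (3,12): turn L to E, flip to white, move to (3,13). |black|=8
Step 19: on WHITE (3,13): turn R to S, flip to black, move to (4,13). |black|=9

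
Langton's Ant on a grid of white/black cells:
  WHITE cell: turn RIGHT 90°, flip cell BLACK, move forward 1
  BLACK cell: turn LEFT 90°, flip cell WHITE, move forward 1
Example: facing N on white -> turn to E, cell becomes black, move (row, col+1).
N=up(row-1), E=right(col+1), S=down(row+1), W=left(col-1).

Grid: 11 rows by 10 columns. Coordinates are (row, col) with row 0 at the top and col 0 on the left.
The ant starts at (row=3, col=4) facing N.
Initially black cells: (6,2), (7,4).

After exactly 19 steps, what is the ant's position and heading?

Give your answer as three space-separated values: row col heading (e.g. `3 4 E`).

Step 1: on WHITE (3,4): turn R to E, flip to black, move to (3,5). |black|=3
Step 2: on WHITE (3,5): turn R to S, flip to black, move to (4,5). |black|=4
Step 3: on WHITE (4,5): turn R to W, flip to black, move to (4,4). |black|=5
Step 4: on WHITE (4,4): turn R to N, flip to black, move to (3,4). |black|=6
Step 5: on BLACK (3,4): turn L to W, flip to white, move to (3,3). |black|=5
Step 6: on WHITE (3,3): turn R to N, flip to black, move to (2,3). |black|=6
Step 7: on WHITE (2,3): turn R to E, flip to black, move to (2,4). |black|=7
Step 8: on WHITE (2,4): turn R to S, flip to black, move to (3,4). |black|=8
Step 9: on WHITE (3,4): turn R to W, flip to black, move to (3,3). |black|=9
Step 10: on BLACK (3,3): turn L to S, flip to white, move to (4,3). |black|=8
Step 11: on WHITE (4,3): turn R to W, flip to black, move to (4,2). |black|=9
Step 12: on WHITE (4,2): turn R to N, flip to black, move to (3,2). |black|=10
Step 13: on WHITE (3,2): turn R to E, flip to black, move to (3,3). |black|=11
Step 14: on WHITE (3,3): turn R to S, flip to black, move to (4,3). |black|=12
Step 15: on BLACK (4,3): turn L to E, flip to white, move to (4,4). |black|=11
Step 16: on BLACK (4,4): turn L to N, flip to white, move to (3,4). |black|=10
Step 17: on BLACK (3,4): turn L to W, flip to white, move to (3,3). |black|=9
Step 18: on BLACK (3,3): turn L to S, flip to white, move to (4,3). |black|=8
Step 19: on WHITE (4,3): turn R to W, flip to black, move to (4,2). |black|=9

Answer: 4 2 W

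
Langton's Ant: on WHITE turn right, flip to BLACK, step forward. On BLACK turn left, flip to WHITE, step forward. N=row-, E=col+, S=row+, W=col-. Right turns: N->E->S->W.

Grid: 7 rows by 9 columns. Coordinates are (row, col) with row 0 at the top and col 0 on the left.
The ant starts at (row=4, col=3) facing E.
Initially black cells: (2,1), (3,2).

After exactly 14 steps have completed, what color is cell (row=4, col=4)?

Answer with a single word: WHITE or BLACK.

Step 1: on WHITE (4,3): turn R to S, flip to black, move to (5,3). |black|=3
Step 2: on WHITE (5,3): turn R to W, flip to black, move to (5,2). |black|=4
Step 3: on WHITE (5,2): turn R to N, flip to black, move to (4,2). |black|=5
Step 4: on WHITE (4,2): turn R to E, flip to black, move to (4,3). |black|=6
Step 5: on BLACK (4,3): turn L to N, flip to white, move to (3,3). |black|=5
Step 6: on WHITE (3,3): turn R to E, flip to black, move to (3,4). |black|=6
Step 7: on WHITE (3,4): turn R to S, flip to black, move to (4,4). |black|=7
Step 8: on WHITE (4,4): turn R to W, flip to black, move to (4,3). |black|=8
Step 9: on WHITE (4,3): turn R to N, flip to black, move to (3,3). |black|=9
Step 10: on BLACK (3,3): turn L to W, flip to white, move to (3,2). |black|=8
Step 11: on BLACK (3,2): turn L to S, flip to white, move to (4,2). |black|=7
Step 12: on BLACK (4,2): turn L to E, flip to white, move to (4,3). |black|=6
Step 13: on BLACK (4,3): turn L to N, flip to white, move to (3,3). |black|=5
Step 14: on WHITE (3,3): turn R to E, flip to black, move to (3,4). |black|=6

Answer: BLACK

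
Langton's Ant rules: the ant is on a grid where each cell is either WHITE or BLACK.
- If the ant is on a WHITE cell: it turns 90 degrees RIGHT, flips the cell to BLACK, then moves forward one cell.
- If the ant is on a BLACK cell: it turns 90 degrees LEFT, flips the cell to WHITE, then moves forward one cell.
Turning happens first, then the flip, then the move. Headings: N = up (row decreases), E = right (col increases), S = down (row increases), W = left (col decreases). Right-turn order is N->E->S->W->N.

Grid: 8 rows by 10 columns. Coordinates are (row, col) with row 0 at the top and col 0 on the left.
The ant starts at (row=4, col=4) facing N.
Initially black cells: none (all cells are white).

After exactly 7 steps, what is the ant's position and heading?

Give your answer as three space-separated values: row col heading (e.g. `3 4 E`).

Step 1: on WHITE (4,4): turn R to E, flip to black, move to (4,5). |black|=1
Step 2: on WHITE (4,5): turn R to S, flip to black, move to (5,5). |black|=2
Step 3: on WHITE (5,5): turn R to W, flip to black, move to (5,4). |black|=3
Step 4: on WHITE (5,4): turn R to N, flip to black, move to (4,4). |black|=4
Step 5: on BLACK (4,4): turn L to W, flip to white, move to (4,3). |black|=3
Step 6: on WHITE (4,3): turn R to N, flip to black, move to (3,3). |black|=4
Step 7: on WHITE (3,3): turn R to E, flip to black, move to (3,4). |black|=5

Answer: 3 4 E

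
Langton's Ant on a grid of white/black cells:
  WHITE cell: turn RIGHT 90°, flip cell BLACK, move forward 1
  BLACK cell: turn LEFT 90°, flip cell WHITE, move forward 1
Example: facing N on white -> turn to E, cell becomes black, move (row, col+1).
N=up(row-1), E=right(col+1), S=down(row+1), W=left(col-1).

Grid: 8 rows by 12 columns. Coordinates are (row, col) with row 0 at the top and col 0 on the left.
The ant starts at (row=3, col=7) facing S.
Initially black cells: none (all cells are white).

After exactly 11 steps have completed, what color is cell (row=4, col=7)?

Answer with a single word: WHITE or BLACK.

Answer: BLACK

Derivation:
Step 1: on WHITE (3,7): turn R to W, flip to black, move to (3,6). |black|=1
Step 2: on WHITE (3,6): turn R to N, flip to black, move to (2,6). |black|=2
Step 3: on WHITE (2,6): turn R to E, flip to black, move to (2,7). |black|=3
Step 4: on WHITE (2,7): turn R to S, flip to black, move to (3,7). |black|=4
Step 5: on BLACK (3,7): turn L to E, flip to white, move to (3,8). |black|=3
Step 6: on WHITE (3,8): turn R to S, flip to black, move to (4,8). |black|=4
Step 7: on WHITE (4,8): turn R to W, flip to black, move to (4,7). |black|=5
Step 8: on WHITE (4,7): turn R to N, flip to black, move to (3,7). |black|=6
Step 9: on WHITE (3,7): turn R to E, flip to black, move to (3,8). |black|=7
Step 10: on BLACK (3,8): turn L to N, flip to white, move to (2,8). |black|=6
Step 11: on WHITE (2,8): turn R to E, flip to black, move to (2,9). |black|=7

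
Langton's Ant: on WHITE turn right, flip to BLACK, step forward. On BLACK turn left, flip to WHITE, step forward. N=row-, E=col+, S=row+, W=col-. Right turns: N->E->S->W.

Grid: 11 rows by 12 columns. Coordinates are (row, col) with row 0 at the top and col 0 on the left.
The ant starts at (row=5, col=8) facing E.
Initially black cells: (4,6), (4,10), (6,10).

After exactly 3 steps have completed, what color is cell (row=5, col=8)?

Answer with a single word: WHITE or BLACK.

Answer: BLACK

Derivation:
Step 1: on WHITE (5,8): turn R to S, flip to black, move to (6,8). |black|=4
Step 2: on WHITE (6,8): turn R to W, flip to black, move to (6,7). |black|=5
Step 3: on WHITE (6,7): turn R to N, flip to black, move to (5,7). |black|=6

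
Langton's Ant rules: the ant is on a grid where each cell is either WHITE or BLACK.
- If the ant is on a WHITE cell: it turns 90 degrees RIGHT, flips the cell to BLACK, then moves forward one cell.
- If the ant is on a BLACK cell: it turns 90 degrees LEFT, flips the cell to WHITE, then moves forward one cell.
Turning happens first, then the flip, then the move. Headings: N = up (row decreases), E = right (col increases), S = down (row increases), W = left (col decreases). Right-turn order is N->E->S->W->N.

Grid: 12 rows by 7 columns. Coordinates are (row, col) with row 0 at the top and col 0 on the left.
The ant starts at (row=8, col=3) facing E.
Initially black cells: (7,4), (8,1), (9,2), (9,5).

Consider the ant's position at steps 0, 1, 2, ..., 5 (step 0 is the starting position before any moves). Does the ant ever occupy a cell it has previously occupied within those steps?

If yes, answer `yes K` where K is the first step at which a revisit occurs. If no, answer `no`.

Answer: no

Derivation:
Step 1: on WHITE (8,3): turn R to S, flip to black, move to (9,3). |black|=5 — new cell
Step 2: on WHITE (9,3): turn R to W, flip to black, move to (9,2). |black|=6 — new cell
Step 3: on BLACK (9,2): turn L to S, flip to white, move to (10,2). |black|=5 — new cell
Step 4: on WHITE (10,2): turn R to W, flip to black, move to (10,1). |black|=6 — new cell
Step 5: on WHITE (10,1): turn R to N, flip to black, move to (9,1). |black|=7 — new cell
No revisit within 5 steps.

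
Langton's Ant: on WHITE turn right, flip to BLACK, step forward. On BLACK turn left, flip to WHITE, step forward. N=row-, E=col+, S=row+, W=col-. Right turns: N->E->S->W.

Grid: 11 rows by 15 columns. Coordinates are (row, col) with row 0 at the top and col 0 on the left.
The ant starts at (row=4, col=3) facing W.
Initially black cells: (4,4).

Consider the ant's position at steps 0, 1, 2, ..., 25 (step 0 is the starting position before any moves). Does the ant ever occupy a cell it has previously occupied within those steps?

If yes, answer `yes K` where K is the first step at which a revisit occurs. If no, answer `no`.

Step 1: on WHITE (4,3): turn R to N, flip to black, move to (3,3). |black|=2 — new cell
Step 2: on WHITE (3,3): turn R to E, flip to black, move to (3,4). |black|=3 — new cell
Step 3: on WHITE (3,4): turn R to S, flip to black, move to (4,4). |black|=4 — new cell
Step 4: on BLACK (4,4): turn L to E, flip to white, move to (4,5). |black|=3 — new cell
Step 5: on WHITE (4,5): turn R to S, flip to black, move to (5,5). |black|=4 — new cell
Step 6: on WHITE (5,5): turn R to W, flip to black, move to (5,4). |black|=5 — new cell
Step 7: on WHITE (5,4): turn R to N, flip to black, move to (4,4). |black|=6 — REVISIT

Answer: yes 7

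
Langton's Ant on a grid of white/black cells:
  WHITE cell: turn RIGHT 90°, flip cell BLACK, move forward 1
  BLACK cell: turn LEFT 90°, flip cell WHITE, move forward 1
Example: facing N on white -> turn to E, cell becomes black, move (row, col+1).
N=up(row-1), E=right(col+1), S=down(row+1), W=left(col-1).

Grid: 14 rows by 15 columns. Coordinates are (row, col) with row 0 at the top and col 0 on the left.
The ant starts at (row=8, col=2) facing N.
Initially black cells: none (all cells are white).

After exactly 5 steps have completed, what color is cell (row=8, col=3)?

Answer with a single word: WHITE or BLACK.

Step 1: on WHITE (8,2): turn R to E, flip to black, move to (8,3). |black|=1
Step 2: on WHITE (8,3): turn R to S, flip to black, move to (9,3). |black|=2
Step 3: on WHITE (9,3): turn R to W, flip to black, move to (9,2). |black|=3
Step 4: on WHITE (9,2): turn R to N, flip to black, move to (8,2). |black|=4
Step 5: on BLACK (8,2): turn L to W, flip to white, move to (8,1). |black|=3

Answer: BLACK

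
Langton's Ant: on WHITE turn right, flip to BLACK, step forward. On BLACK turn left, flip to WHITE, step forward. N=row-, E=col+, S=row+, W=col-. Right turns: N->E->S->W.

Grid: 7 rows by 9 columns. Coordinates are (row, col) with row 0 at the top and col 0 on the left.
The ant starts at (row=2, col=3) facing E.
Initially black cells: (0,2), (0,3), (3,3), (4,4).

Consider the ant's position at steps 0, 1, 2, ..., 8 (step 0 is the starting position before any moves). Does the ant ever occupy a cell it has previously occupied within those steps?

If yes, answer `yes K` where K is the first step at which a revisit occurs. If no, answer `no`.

Answer: yes 7

Derivation:
Step 1: on WHITE (2,3): turn R to S, flip to black, move to (3,3). |black|=5 — new cell
Step 2: on BLACK (3,3): turn L to E, flip to white, move to (3,4). |black|=4 — new cell
Step 3: on WHITE (3,4): turn R to S, flip to black, move to (4,4). |black|=5 — new cell
Step 4: on BLACK (4,4): turn L to E, flip to white, move to (4,5). |black|=4 — new cell
Step 5: on WHITE (4,5): turn R to S, flip to black, move to (5,5). |black|=5 — new cell
Step 6: on WHITE (5,5): turn R to W, flip to black, move to (5,4). |black|=6 — new cell
Step 7: on WHITE (5,4): turn R to N, flip to black, move to (4,4). |black|=7 — REVISIT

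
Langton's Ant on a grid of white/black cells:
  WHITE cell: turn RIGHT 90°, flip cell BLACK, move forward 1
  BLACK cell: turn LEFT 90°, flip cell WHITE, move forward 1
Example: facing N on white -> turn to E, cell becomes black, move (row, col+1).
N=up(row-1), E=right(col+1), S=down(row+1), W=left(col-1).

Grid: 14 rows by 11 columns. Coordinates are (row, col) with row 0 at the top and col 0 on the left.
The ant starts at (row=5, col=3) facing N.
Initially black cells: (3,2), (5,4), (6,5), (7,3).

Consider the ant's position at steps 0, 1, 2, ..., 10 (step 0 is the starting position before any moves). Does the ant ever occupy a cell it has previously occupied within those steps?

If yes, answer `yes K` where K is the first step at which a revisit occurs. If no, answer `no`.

Step 1: on WHITE (5,3): turn R to E, flip to black, move to (5,4). |black|=5 — new cell
Step 2: on BLACK (5,4): turn L to N, flip to white, move to (4,4). |black|=4 — new cell
Step 3: on WHITE (4,4): turn R to E, flip to black, move to (4,5). |black|=5 — new cell
Step 4: on WHITE (4,5): turn R to S, flip to black, move to (5,5). |black|=6 — new cell
Step 5: on WHITE (5,5): turn R to W, flip to black, move to (5,4). |black|=7 — REVISIT

Answer: yes 5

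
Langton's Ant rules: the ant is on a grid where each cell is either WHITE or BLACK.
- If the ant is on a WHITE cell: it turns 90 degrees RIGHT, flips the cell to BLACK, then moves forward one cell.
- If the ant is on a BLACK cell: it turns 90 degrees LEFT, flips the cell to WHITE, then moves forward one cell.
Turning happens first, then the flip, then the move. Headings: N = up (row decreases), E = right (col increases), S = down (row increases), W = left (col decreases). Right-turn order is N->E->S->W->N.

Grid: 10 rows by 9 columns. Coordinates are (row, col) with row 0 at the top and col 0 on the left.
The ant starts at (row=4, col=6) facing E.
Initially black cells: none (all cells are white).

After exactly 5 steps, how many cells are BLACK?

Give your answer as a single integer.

Answer: 3

Derivation:
Step 1: on WHITE (4,6): turn R to S, flip to black, move to (5,6). |black|=1
Step 2: on WHITE (5,6): turn R to W, flip to black, move to (5,5). |black|=2
Step 3: on WHITE (5,5): turn R to N, flip to black, move to (4,5). |black|=3
Step 4: on WHITE (4,5): turn R to E, flip to black, move to (4,6). |black|=4
Step 5: on BLACK (4,6): turn L to N, flip to white, move to (3,6). |black|=3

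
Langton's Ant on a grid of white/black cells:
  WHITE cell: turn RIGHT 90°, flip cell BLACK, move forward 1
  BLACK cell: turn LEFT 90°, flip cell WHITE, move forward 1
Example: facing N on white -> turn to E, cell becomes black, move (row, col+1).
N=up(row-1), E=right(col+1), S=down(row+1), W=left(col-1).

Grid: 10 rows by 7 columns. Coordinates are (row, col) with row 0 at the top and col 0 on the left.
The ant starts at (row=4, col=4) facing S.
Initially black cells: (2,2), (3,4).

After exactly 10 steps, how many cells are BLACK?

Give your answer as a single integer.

Step 1: on WHITE (4,4): turn R to W, flip to black, move to (4,3). |black|=3
Step 2: on WHITE (4,3): turn R to N, flip to black, move to (3,3). |black|=4
Step 3: on WHITE (3,3): turn R to E, flip to black, move to (3,4). |black|=5
Step 4: on BLACK (3,4): turn L to N, flip to white, move to (2,4). |black|=4
Step 5: on WHITE (2,4): turn R to E, flip to black, move to (2,5). |black|=5
Step 6: on WHITE (2,5): turn R to S, flip to black, move to (3,5). |black|=6
Step 7: on WHITE (3,5): turn R to W, flip to black, move to (3,4). |black|=7
Step 8: on WHITE (3,4): turn R to N, flip to black, move to (2,4). |black|=8
Step 9: on BLACK (2,4): turn L to W, flip to white, move to (2,3). |black|=7
Step 10: on WHITE (2,3): turn R to N, flip to black, move to (1,3). |black|=8

Answer: 8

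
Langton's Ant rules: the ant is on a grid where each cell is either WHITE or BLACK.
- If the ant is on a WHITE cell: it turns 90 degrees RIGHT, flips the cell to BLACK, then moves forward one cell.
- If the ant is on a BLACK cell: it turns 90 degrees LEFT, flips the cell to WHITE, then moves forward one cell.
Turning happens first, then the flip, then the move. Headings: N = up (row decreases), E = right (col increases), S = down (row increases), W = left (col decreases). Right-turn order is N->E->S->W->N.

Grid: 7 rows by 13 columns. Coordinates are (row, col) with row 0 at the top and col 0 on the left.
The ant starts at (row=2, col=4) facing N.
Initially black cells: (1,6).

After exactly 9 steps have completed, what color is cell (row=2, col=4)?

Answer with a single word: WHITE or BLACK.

Answer: BLACK

Derivation:
Step 1: on WHITE (2,4): turn R to E, flip to black, move to (2,5). |black|=2
Step 2: on WHITE (2,5): turn R to S, flip to black, move to (3,5). |black|=3
Step 3: on WHITE (3,5): turn R to W, flip to black, move to (3,4). |black|=4
Step 4: on WHITE (3,4): turn R to N, flip to black, move to (2,4). |black|=5
Step 5: on BLACK (2,4): turn L to W, flip to white, move to (2,3). |black|=4
Step 6: on WHITE (2,3): turn R to N, flip to black, move to (1,3). |black|=5
Step 7: on WHITE (1,3): turn R to E, flip to black, move to (1,4). |black|=6
Step 8: on WHITE (1,4): turn R to S, flip to black, move to (2,4). |black|=7
Step 9: on WHITE (2,4): turn R to W, flip to black, move to (2,3). |black|=8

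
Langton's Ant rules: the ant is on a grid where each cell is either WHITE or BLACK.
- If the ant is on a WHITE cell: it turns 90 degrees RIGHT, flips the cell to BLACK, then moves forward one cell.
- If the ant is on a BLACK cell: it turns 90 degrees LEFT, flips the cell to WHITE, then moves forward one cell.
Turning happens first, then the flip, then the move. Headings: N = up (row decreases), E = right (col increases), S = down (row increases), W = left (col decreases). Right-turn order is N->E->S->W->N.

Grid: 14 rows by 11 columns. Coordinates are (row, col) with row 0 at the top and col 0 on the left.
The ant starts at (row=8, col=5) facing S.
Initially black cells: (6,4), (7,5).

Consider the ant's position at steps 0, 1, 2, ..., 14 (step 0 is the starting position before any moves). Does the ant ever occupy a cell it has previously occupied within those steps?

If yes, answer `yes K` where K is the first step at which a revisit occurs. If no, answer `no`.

Step 1: on WHITE (8,5): turn R to W, flip to black, move to (8,4). |black|=3 — new cell
Step 2: on WHITE (8,4): turn R to N, flip to black, move to (7,4). |black|=4 — new cell
Step 3: on WHITE (7,4): turn R to E, flip to black, move to (7,5). |black|=5 — new cell
Step 4: on BLACK (7,5): turn L to N, flip to white, move to (6,5). |black|=4 — new cell
Step 5: on WHITE (6,5): turn R to E, flip to black, move to (6,6). |black|=5 — new cell
Step 6: on WHITE (6,6): turn R to S, flip to black, move to (7,6). |black|=6 — new cell
Step 7: on WHITE (7,6): turn R to W, flip to black, move to (7,5). |black|=7 — REVISIT

Answer: yes 7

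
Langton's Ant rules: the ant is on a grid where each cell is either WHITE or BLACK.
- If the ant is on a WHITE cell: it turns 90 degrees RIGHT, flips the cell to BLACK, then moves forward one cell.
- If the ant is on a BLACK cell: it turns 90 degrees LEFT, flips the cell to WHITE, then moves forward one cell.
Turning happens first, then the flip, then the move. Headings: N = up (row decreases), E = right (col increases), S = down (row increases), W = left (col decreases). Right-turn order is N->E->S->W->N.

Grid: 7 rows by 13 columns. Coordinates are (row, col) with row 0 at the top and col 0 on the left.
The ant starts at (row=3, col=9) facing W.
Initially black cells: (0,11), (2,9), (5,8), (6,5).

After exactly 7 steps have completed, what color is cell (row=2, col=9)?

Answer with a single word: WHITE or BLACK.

Step 1: on WHITE (3,9): turn R to N, flip to black, move to (2,9). |black|=5
Step 2: on BLACK (2,9): turn L to W, flip to white, move to (2,8). |black|=4
Step 3: on WHITE (2,8): turn R to N, flip to black, move to (1,8). |black|=5
Step 4: on WHITE (1,8): turn R to E, flip to black, move to (1,9). |black|=6
Step 5: on WHITE (1,9): turn R to S, flip to black, move to (2,9). |black|=7
Step 6: on WHITE (2,9): turn R to W, flip to black, move to (2,8). |black|=8
Step 7: on BLACK (2,8): turn L to S, flip to white, move to (3,8). |black|=7

Answer: BLACK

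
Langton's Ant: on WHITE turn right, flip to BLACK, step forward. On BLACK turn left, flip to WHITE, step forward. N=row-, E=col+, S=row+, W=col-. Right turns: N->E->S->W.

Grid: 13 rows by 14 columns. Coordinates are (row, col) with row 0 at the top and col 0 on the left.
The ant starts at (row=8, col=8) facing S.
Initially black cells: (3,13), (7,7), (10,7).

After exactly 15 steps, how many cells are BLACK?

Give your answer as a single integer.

Step 1: on WHITE (8,8): turn R to W, flip to black, move to (8,7). |black|=4
Step 2: on WHITE (8,7): turn R to N, flip to black, move to (7,7). |black|=5
Step 3: on BLACK (7,7): turn L to W, flip to white, move to (7,6). |black|=4
Step 4: on WHITE (7,6): turn R to N, flip to black, move to (6,6). |black|=5
Step 5: on WHITE (6,6): turn R to E, flip to black, move to (6,7). |black|=6
Step 6: on WHITE (6,7): turn R to S, flip to black, move to (7,7). |black|=7
Step 7: on WHITE (7,7): turn R to W, flip to black, move to (7,6). |black|=8
Step 8: on BLACK (7,6): turn L to S, flip to white, move to (8,6). |black|=7
Step 9: on WHITE (8,6): turn R to W, flip to black, move to (8,5). |black|=8
Step 10: on WHITE (8,5): turn R to N, flip to black, move to (7,5). |black|=9
Step 11: on WHITE (7,5): turn R to E, flip to black, move to (7,6). |black|=10
Step 12: on WHITE (7,6): turn R to S, flip to black, move to (8,6). |black|=11
Step 13: on BLACK (8,6): turn L to E, flip to white, move to (8,7). |black|=10
Step 14: on BLACK (8,7): turn L to N, flip to white, move to (7,7). |black|=9
Step 15: on BLACK (7,7): turn L to W, flip to white, move to (7,6). |black|=8

Answer: 8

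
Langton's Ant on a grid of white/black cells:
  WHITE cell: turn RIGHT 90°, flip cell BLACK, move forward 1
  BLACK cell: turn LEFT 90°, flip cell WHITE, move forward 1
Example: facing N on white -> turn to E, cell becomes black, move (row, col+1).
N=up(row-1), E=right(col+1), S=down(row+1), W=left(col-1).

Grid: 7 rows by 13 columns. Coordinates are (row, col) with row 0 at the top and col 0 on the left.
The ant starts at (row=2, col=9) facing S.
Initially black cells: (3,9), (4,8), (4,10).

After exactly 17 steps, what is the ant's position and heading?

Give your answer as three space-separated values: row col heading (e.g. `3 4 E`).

Step 1: on WHITE (2,9): turn R to W, flip to black, move to (2,8). |black|=4
Step 2: on WHITE (2,8): turn R to N, flip to black, move to (1,8). |black|=5
Step 3: on WHITE (1,8): turn R to E, flip to black, move to (1,9). |black|=6
Step 4: on WHITE (1,9): turn R to S, flip to black, move to (2,9). |black|=7
Step 5: on BLACK (2,9): turn L to E, flip to white, move to (2,10). |black|=6
Step 6: on WHITE (2,10): turn R to S, flip to black, move to (3,10). |black|=7
Step 7: on WHITE (3,10): turn R to W, flip to black, move to (3,9). |black|=8
Step 8: on BLACK (3,9): turn L to S, flip to white, move to (4,9). |black|=7
Step 9: on WHITE (4,9): turn R to W, flip to black, move to (4,8). |black|=8
Step 10: on BLACK (4,8): turn L to S, flip to white, move to (5,8). |black|=7
Step 11: on WHITE (5,8): turn R to W, flip to black, move to (5,7). |black|=8
Step 12: on WHITE (5,7): turn R to N, flip to black, move to (4,7). |black|=9
Step 13: on WHITE (4,7): turn R to E, flip to black, move to (4,8). |black|=10
Step 14: on WHITE (4,8): turn R to S, flip to black, move to (5,8). |black|=11
Step 15: on BLACK (5,8): turn L to E, flip to white, move to (5,9). |black|=10
Step 16: on WHITE (5,9): turn R to S, flip to black, move to (6,9). |black|=11
Step 17: on WHITE (6,9): turn R to W, flip to black, move to (6,8). |black|=12

Answer: 6 8 W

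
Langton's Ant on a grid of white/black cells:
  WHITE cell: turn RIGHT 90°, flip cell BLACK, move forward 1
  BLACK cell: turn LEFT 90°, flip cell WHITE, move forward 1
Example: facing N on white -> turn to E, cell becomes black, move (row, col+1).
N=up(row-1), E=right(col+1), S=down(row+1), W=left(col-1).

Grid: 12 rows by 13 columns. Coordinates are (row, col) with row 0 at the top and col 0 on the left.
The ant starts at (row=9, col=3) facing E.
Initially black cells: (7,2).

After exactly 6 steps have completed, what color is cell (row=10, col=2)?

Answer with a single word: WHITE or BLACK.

Answer: BLACK

Derivation:
Step 1: on WHITE (9,3): turn R to S, flip to black, move to (10,3). |black|=2
Step 2: on WHITE (10,3): turn R to W, flip to black, move to (10,2). |black|=3
Step 3: on WHITE (10,2): turn R to N, flip to black, move to (9,2). |black|=4
Step 4: on WHITE (9,2): turn R to E, flip to black, move to (9,3). |black|=5
Step 5: on BLACK (9,3): turn L to N, flip to white, move to (8,3). |black|=4
Step 6: on WHITE (8,3): turn R to E, flip to black, move to (8,4). |black|=5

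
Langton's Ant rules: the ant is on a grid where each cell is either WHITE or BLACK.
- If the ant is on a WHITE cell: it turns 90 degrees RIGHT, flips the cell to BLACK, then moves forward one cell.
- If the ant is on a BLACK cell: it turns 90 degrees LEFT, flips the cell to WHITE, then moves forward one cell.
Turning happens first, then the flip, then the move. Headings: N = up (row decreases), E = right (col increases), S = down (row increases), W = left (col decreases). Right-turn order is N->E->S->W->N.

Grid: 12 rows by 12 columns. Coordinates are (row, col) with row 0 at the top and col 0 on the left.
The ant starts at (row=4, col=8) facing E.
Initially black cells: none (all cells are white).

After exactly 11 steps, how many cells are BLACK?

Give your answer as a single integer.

Step 1: on WHITE (4,8): turn R to S, flip to black, move to (5,8). |black|=1
Step 2: on WHITE (5,8): turn R to W, flip to black, move to (5,7). |black|=2
Step 3: on WHITE (5,7): turn R to N, flip to black, move to (4,7). |black|=3
Step 4: on WHITE (4,7): turn R to E, flip to black, move to (4,8). |black|=4
Step 5: on BLACK (4,8): turn L to N, flip to white, move to (3,8). |black|=3
Step 6: on WHITE (3,8): turn R to E, flip to black, move to (3,9). |black|=4
Step 7: on WHITE (3,9): turn R to S, flip to black, move to (4,9). |black|=5
Step 8: on WHITE (4,9): turn R to W, flip to black, move to (4,8). |black|=6
Step 9: on WHITE (4,8): turn R to N, flip to black, move to (3,8). |black|=7
Step 10: on BLACK (3,8): turn L to W, flip to white, move to (3,7). |black|=6
Step 11: on WHITE (3,7): turn R to N, flip to black, move to (2,7). |black|=7

Answer: 7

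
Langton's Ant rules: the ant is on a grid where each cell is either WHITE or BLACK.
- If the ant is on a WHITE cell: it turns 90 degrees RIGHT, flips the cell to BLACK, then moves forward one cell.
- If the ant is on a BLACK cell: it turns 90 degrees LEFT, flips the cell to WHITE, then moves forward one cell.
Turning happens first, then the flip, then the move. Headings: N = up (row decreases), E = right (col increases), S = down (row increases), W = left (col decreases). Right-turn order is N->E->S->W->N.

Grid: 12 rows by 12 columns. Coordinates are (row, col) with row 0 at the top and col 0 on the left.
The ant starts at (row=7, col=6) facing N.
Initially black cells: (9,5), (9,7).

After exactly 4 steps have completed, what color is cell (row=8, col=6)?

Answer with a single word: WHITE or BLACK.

Step 1: on WHITE (7,6): turn R to E, flip to black, move to (7,7). |black|=3
Step 2: on WHITE (7,7): turn R to S, flip to black, move to (8,7). |black|=4
Step 3: on WHITE (8,7): turn R to W, flip to black, move to (8,6). |black|=5
Step 4: on WHITE (8,6): turn R to N, flip to black, move to (7,6). |black|=6

Answer: BLACK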